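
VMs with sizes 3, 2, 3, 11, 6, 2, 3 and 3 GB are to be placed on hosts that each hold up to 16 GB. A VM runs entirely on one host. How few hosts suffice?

3

Total = 11 + 6 + 3 + 3 + 3 + 3 + 2 + 2 = 33 GB.
Lower bound: ⌈33/16⌉ = 3 hosts.
A packing using 3 hosts:
  host 1: 11 + 3 + 2 = 16
  host 2: 6 + 3 + 3 + 3 = 15
  host 3: 2 = 2
This matches the lower bound, so 3 is optimal.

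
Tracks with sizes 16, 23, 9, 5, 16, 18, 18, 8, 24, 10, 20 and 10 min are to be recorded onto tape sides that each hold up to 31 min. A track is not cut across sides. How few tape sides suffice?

7

Total = 24 + 23 + 20 + 18 + 18 + 16 + 16 + 10 + 10 + 9 + 8 + 5 = 177 min.
Lower bound: ⌈177/31⌉ = 6 tape sides.
Also, 7 tracks each exceed 31/2 min, and no two of those can share a side, so at least 7 tape sides are needed.
A packing using 7 tape sides:
  side 1: 24 + 5 = 29
  side 2: 23 + 8 = 31
  side 3: 20 + 10 = 30
  side 4: 18 + 10 = 28
  side 5: 18 + 9 = 27
  side 6: 16 = 16
  side 7: 16 = 16
This matches the lower bound, so 7 is optimal.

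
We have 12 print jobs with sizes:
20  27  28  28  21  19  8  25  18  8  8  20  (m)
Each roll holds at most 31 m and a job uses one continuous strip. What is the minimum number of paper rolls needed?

Total = 28 + 28 + 27 + 25 + 21 + 20 + 20 + 19 + 18 + 8 + 8 + 8 = 230 m.
Lower bound: ⌈230/31⌉ = 8 paper rolls.
Also, 9 print jobs each exceed 31/2 m, and no two of those can share a roll, so at least 9 paper rolls are needed.
A packing using 9 paper rolls:
  roll 1: 28 = 28
  roll 2: 28 = 28
  roll 3: 27 = 27
  roll 4: 25 = 25
  roll 5: 21 + 8 = 29
  roll 6: 20 + 8 = 28
  roll 7: 20 + 8 = 28
  roll 8: 19 = 19
  roll 9: 18 = 18
This matches the lower bound, so 9 is optimal.

9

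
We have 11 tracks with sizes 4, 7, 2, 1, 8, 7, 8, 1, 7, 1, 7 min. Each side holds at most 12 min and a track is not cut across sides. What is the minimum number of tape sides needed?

6

Total = 8 + 8 + 7 + 7 + 7 + 7 + 4 + 2 + 1 + 1 + 1 = 53 min.
Lower bound: ⌈53/12⌉ = 5 tape sides.
Also, 6 tracks each exceed 6 min, and no two of those can share a side, so at least 6 tape sides are needed.
A packing using 6 tape sides:
  side 1: 8 + 4 = 12
  side 2: 8 + 2 + 1 + 1 = 12
  side 3: 7 + 1 = 8
  side 4: 7 = 7
  side 5: 7 = 7
  side 6: 7 = 7
This matches the lower bound, so 6 is optimal.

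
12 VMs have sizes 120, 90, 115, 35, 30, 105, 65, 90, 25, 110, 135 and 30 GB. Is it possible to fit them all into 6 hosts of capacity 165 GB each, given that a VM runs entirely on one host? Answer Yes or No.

Total = 950 GB; ⌈950/165⌉ = 6.
7 VMs each exceed half the capacity and cannot share a host, forcing at least 7 hosts.
At least 7 hosts are required, but only 6 are allowed.

No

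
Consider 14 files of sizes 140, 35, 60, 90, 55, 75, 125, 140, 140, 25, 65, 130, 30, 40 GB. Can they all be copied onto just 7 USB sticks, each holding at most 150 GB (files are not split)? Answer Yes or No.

Total = 1150 GB; ⌈1150/150⌉ = 8.
At least 8 USB sticks are required, but only 7 are allowed.

No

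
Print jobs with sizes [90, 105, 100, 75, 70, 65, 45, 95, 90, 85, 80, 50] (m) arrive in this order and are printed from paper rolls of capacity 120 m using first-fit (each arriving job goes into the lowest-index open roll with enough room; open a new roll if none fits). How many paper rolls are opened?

  90 → roll 1 (new)  [load 90/120]
  105 → roll 2 (new)  [load 105/120]
  100 → roll 3 (new)  [load 100/120]
  75 → roll 4 (new)  [load 75/120]
  70 → roll 5 (new)  [load 70/120]
  65 → roll 6 (new)  [load 65/120]
  45 → roll 4  [load 120/120]
  95 → roll 7 (new)  [load 95/120]
  90 → roll 8 (new)  [load 90/120]
  85 → roll 9 (new)  [load 85/120]
  80 → roll 10 (new)  [load 80/120]
  50 → roll 5  [load 120/120]
10 paper rolls opened.

10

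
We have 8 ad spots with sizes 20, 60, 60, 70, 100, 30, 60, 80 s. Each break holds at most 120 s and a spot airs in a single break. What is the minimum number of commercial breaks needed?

Total = 100 + 80 + 70 + 60 + 60 + 60 + 30 + 20 = 480 s.
Lower bound: ⌈480/120⌉ = 4 commercial breaks.
A packing using 5 commercial breaks:
  break 1: 100 + 20 = 120
  break 2: 80 + 30 = 110
  break 3: 70 = 70
  break 4: 60 + 60 = 120
  break 5: 60 = 60
No arrangement into 4 commercial breaks stays within capacity, so 5 is optimal.

5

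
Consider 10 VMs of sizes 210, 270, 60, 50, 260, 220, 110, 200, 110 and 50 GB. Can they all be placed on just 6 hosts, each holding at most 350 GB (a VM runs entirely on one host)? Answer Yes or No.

A valid assignment using 5 hosts:
  host 1: 270 + 60 = 330
  host 2: 260 + 50 = 310
  host 3: 220 + 110 = 330
  host 4: 210 + 110 = 320
  host 5: 200 + 50 = 250
That uses only 5 ≤ 6, so 6 hosts are enough.

Yes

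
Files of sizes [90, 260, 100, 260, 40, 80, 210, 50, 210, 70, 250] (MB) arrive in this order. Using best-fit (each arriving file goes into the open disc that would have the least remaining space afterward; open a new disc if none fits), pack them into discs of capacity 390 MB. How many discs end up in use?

5

  90 → disc 1 (new)  [load 90/390]
  260 → disc 1  [load 350/390]
  100 → disc 2 (new)  [load 100/390]
  260 → disc 2  [load 360/390]
  40 → disc 1  [load 390/390]
  80 → disc 3 (new)  [load 80/390]
  210 → disc 3  [load 290/390]
  50 → disc 3  [load 340/390]
  210 → disc 4 (new)  [load 210/390]
  70 → disc 4  [load 280/390]
  250 → disc 5 (new)  [load 250/390]
5 discs opened.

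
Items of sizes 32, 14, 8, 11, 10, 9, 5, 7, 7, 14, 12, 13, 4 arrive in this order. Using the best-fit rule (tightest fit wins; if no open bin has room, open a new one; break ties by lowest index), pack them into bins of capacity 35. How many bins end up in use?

  32 → bin 1 (new)  [load 32/35]
  14 → bin 2 (new)  [load 14/35]
  8 → bin 2  [load 22/35]
  11 → bin 2  [load 33/35]
  10 → bin 3 (new)  [load 10/35]
  9 → bin 3  [load 19/35]
  5 → bin 3  [load 24/35]
  7 → bin 3  [load 31/35]
  7 → bin 4 (new)  [load 7/35]
  14 → bin 4  [load 21/35]
  12 → bin 4  [load 33/35]
  13 → bin 5 (new)  [load 13/35]
  4 → bin 3  [load 35/35]
5 bins opened.

5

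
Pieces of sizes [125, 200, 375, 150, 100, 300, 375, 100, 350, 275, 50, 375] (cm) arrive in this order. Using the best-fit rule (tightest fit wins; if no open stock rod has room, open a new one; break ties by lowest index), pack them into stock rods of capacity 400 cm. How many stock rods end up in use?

  125 → stock rod 1 (new)  [load 125/400]
  200 → stock rod 1  [load 325/400]
  375 → stock rod 2 (new)  [load 375/400]
  150 → stock rod 3 (new)  [load 150/400]
  100 → stock rod 3  [load 250/400]
  300 → stock rod 4 (new)  [load 300/400]
  375 → stock rod 5 (new)  [load 375/400]
  100 → stock rod 4  [load 400/400]
  350 → stock rod 6 (new)  [load 350/400]
  275 → stock rod 7 (new)  [load 275/400]
  50 → stock rod 6  [load 400/400]
  375 → stock rod 8 (new)  [load 375/400]
8 stock rods opened.

8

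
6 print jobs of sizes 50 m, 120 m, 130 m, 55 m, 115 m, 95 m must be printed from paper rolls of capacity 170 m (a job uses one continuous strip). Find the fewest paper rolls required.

4

Total = 130 + 120 + 115 + 95 + 55 + 50 = 565 m.
Lower bound: ⌈565/170⌉ = 4 paper rolls.
A packing using 4 paper rolls:
  roll 1: 130 = 130
  roll 2: 120 + 50 = 170
  roll 3: 115 + 55 = 170
  roll 4: 95 = 95
This matches the lower bound, so 4 is optimal.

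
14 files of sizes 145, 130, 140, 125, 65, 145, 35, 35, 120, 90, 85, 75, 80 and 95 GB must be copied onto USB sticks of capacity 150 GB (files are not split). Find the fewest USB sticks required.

Total = 145 + 145 + 140 + 130 + 125 + 120 + 95 + 90 + 85 + 80 + 75 + 65 + 35 + 35 = 1365 GB.
Lower bound: ⌈1365/150⌉ = 10 USB sticks.
A packing using 11 USB sticks:
  USB stick 1: 145 = 145
  USB stick 2: 145 = 145
  USB stick 3: 140 = 140
  USB stick 4: 130 = 130
  USB stick 5: 125 = 125
  USB stick 6: 120 = 120
  USB stick 7: 95 + 35 = 130
  USB stick 8: 90 + 35 = 125
  USB stick 9: 85 + 65 = 150
  USB stick 10: 80 = 80
  USB stick 11: 75 = 75
No arrangement into 10 USB sticks stays within capacity, so 11 is optimal.

11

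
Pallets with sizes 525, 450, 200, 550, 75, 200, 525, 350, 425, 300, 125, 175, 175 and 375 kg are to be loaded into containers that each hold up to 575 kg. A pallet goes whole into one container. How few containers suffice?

Total = 550 + 525 + 525 + 450 + 425 + 375 + 350 + 300 + 200 + 200 + 175 + 175 + 125 + 75 = 4450 kg.
Lower bound: ⌈4450/575⌉ = 8 containers.
A packing using 9 containers:
  container 1: 550 = 550
  container 2: 525 = 525
  container 3: 525 = 525
  container 4: 450 + 125 = 575
  container 5: 425 + 75 = 500
  container 6: 375 + 200 = 575
  container 7: 350 + 200 = 550
  container 8: 300 + 175 = 475
  container 9: 175 = 175
No arrangement into 8 containers stays within capacity, so 9 is optimal.

9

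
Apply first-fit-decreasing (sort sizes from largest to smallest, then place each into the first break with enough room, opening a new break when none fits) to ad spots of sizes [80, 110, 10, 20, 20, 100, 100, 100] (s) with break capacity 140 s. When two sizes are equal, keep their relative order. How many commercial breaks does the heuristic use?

5

Sorted descending: 110, 100, 100, 100, 80, 20, 20, 10.
  110 → break 1 (new)  [load 110/140]
  100 → break 2 (new)  [load 100/140]
  100 → break 3 (new)  [load 100/140]
  100 → break 4 (new)  [load 100/140]
  80 → break 5 (new)  [load 80/140]
  20 → break 1  [load 130/140]
  20 → break 2  [load 120/140]
  10 → break 1  [load 140/140]
5 commercial breaks opened.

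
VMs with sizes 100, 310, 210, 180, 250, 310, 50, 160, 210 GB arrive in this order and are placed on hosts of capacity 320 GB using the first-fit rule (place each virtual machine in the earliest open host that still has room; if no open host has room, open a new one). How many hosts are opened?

7

  100 → host 1 (new)  [load 100/320]
  310 → host 2 (new)  [load 310/320]
  210 → host 1  [load 310/320]
  180 → host 3 (new)  [load 180/320]
  250 → host 4 (new)  [load 250/320]
  310 → host 5 (new)  [load 310/320]
  50 → host 3  [load 230/320]
  160 → host 6 (new)  [load 160/320]
  210 → host 7 (new)  [load 210/320]
7 hosts opened.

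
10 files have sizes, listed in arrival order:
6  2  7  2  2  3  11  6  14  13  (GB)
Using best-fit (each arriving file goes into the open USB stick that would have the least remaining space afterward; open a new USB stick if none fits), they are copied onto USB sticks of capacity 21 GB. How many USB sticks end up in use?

4

  6 → USB stick 1 (new)  [load 6/21]
  2 → USB stick 1  [load 8/21]
  7 → USB stick 1  [load 15/21]
  2 → USB stick 1  [load 17/21]
  2 → USB stick 1  [load 19/21]
  3 → USB stick 2 (new)  [load 3/21]
  11 → USB stick 2  [load 14/21]
  6 → USB stick 2  [load 20/21]
  14 → USB stick 3 (new)  [load 14/21]
  13 → USB stick 4 (new)  [load 13/21]
4 USB sticks opened.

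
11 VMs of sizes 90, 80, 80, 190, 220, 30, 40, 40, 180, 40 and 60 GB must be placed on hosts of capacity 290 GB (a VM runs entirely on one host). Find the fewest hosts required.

4

Total = 220 + 190 + 180 + 90 + 80 + 80 + 60 + 40 + 40 + 40 + 30 = 1050 GB.
Lower bound: ⌈1050/290⌉ = 4 hosts.
A packing using 4 hosts:
  host 1: 220 + 60 = 280
  host 2: 190 + 90 = 280
  host 3: 180 + 80 + 30 = 290
  host 4: 80 + 40 + 40 + 40 = 200
This matches the lower bound, so 4 is optimal.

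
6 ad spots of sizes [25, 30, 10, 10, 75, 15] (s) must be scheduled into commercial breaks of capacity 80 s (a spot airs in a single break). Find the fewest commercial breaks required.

Total = 75 + 30 + 25 + 15 + 10 + 10 = 165 s.
Lower bound: ⌈165/80⌉ = 3 commercial breaks.
A packing using 3 commercial breaks:
  break 1: 75 = 75
  break 2: 30 + 25 + 15 + 10 = 80
  break 3: 10 = 10
This matches the lower bound, so 3 is optimal.

3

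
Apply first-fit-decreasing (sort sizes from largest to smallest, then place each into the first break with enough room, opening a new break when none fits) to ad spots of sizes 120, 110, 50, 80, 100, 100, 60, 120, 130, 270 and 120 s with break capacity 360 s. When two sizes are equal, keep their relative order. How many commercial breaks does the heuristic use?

Sorted descending: 270, 130, 120, 120, 120, 110, 100, 100, 80, 60, 50.
  270 → break 1 (new)  [load 270/360]
  130 → break 2 (new)  [load 130/360]
  120 → break 2  [load 250/360]
  120 → break 3 (new)  [load 120/360]
  120 → break 3  [load 240/360]
  110 → break 2  [load 360/360]
  100 → break 3  [load 340/360]
  100 → break 4 (new)  [load 100/360]
  80 → break 1  [load 350/360]
  60 → break 4  [load 160/360]
  50 → break 4  [load 210/360]
4 commercial breaks opened.

4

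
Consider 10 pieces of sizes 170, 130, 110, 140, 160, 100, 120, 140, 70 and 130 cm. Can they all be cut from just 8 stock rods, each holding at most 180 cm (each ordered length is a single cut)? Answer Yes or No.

No

Total = 1270 cm; ⌈1270/180⌉ = 8.
9 pieces each exceed half the capacity and cannot share a stock rod, forcing at least 9 stock rods.
At least 9 stock rods are required, but only 8 are allowed.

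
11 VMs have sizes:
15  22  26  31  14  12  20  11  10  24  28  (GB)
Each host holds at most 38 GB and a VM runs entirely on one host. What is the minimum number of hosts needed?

6

Total = 31 + 28 + 26 + 24 + 22 + 20 + 15 + 14 + 12 + 11 + 10 = 213 GB.
Lower bound: ⌈213/38⌉ = 6 hosts.
A packing using 6 hosts:
  host 1: 31 = 31
  host 2: 28 + 10 = 38
  host 3: 26 + 12 = 38
  host 4: 24 + 14 = 38
  host 5: 22 + 15 = 37
  host 6: 20 + 11 = 31
This matches the lower bound, so 6 is optimal.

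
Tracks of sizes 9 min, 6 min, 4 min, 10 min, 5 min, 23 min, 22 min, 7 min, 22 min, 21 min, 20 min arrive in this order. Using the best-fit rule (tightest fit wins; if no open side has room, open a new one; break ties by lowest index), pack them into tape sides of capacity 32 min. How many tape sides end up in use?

6

  9 → side 1 (new)  [load 9/32]
  6 → side 1  [load 15/32]
  4 → side 1  [load 19/32]
  10 → side 1  [load 29/32]
  5 → side 2 (new)  [load 5/32]
  23 → side 2  [load 28/32]
  22 → side 3 (new)  [load 22/32]
  7 → side 3  [load 29/32]
  22 → side 4 (new)  [load 22/32]
  21 → side 5 (new)  [load 21/32]
  20 → side 6 (new)  [load 20/32]
6 tape sides opened.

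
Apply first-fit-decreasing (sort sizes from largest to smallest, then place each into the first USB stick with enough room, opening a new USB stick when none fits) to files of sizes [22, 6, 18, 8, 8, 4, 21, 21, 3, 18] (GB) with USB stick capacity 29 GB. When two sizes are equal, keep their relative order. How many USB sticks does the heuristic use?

5

Sorted descending: 22, 21, 21, 18, 18, 8, 8, 6, 4, 3.
  22 → USB stick 1 (new)  [load 22/29]
  21 → USB stick 2 (new)  [load 21/29]
  21 → USB stick 3 (new)  [load 21/29]
  18 → USB stick 4 (new)  [load 18/29]
  18 → USB stick 5 (new)  [load 18/29]
  8 → USB stick 2  [load 29/29]
  8 → USB stick 3  [load 29/29]
  6 → USB stick 1  [load 28/29]
  4 → USB stick 4  [load 22/29]
  3 → USB stick 4  [load 25/29]
5 USB sticks opened.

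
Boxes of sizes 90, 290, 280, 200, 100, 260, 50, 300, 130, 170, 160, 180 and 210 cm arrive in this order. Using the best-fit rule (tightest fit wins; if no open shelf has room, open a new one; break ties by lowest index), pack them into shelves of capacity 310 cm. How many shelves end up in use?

  90 → shelf 1 (new)  [load 90/310]
  290 → shelf 2 (new)  [load 290/310]
  280 → shelf 3 (new)  [load 280/310]
  200 → shelf 1  [load 290/310]
  100 → shelf 4 (new)  [load 100/310]
  260 → shelf 5 (new)  [load 260/310]
  50 → shelf 5  [load 310/310]
  300 → shelf 6 (new)  [load 300/310]
  130 → shelf 4  [load 230/310]
  170 → shelf 7 (new)  [load 170/310]
  160 → shelf 8 (new)  [load 160/310]
  180 → shelf 9 (new)  [load 180/310]
  210 → shelf 10 (new)  [load 210/310]
10 shelves opened.

10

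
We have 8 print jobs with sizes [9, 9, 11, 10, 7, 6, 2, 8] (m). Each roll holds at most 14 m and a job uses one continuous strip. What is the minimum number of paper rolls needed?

6

Total = 11 + 10 + 9 + 9 + 8 + 7 + 6 + 2 = 62 m.
Lower bound: ⌈62/14⌉ = 5 paper rolls.
A packing using 6 paper rolls:
  roll 1: 11 + 2 = 13
  roll 2: 10 = 10
  roll 3: 9 = 9
  roll 4: 9 = 9
  roll 5: 8 + 6 = 14
  roll 6: 7 = 7
No arrangement into 5 paper rolls stays within capacity, so 6 is optimal.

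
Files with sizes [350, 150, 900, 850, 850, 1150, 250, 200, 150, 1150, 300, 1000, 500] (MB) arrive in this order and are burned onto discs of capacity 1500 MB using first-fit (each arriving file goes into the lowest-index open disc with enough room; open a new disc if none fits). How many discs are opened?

  350 → disc 1 (new)  [load 350/1500]
  150 → disc 1  [load 500/1500]
  900 → disc 1  [load 1400/1500]
  850 → disc 2 (new)  [load 850/1500]
  850 → disc 3 (new)  [load 850/1500]
  1150 → disc 4 (new)  [load 1150/1500]
  250 → disc 2  [load 1100/1500]
  200 → disc 2  [load 1300/1500]
  150 → disc 2  [load 1450/1500]
  1150 → disc 5 (new)  [load 1150/1500]
  300 → disc 3  [load 1150/1500]
  1000 → disc 6 (new)  [load 1000/1500]
  500 → disc 6  [load 1500/1500]
6 discs opened.

6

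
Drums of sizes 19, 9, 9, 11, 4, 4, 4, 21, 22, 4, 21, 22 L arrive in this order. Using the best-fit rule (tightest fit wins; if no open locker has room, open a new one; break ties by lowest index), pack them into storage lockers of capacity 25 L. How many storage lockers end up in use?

  19 → locker 1 (new)  [load 19/25]
  9 → locker 2 (new)  [load 9/25]
  9 → locker 2  [load 18/25]
  11 → locker 3 (new)  [load 11/25]
  4 → locker 1  [load 23/25]
  4 → locker 2  [load 22/25]
  4 → locker 3  [load 15/25]
  21 → locker 4 (new)  [load 21/25]
  22 → locker 5 (new)  [load 22/25]
  4 → locker 4  [load 25/25]
  21 → locker 6 (new)  [load 21/25]
  22 → locker 7 (new)  [load 22/25]
7 storage lockers opened.

7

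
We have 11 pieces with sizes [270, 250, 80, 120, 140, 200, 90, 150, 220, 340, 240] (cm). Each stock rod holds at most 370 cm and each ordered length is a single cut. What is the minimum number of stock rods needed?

Total = 340 + 270 + 250 + 240 + 220 + 200 + 150 + 140 + 120 + 90 + 80 = 2100 cm.
Lower bound: ⌈2100/370⌉ = 6 stock rods.
A packing using 6 stock rods:
  stock rod 1: 340 = 340
  stock rod 2: 270 + 90 = 360
  stock rod 3: 250 + 120 = 370
  stock rod 4: 240 + 80 = 320
  stock rod 5: 220 + 150 = 370
  stock rod 6: 200 + 140 = 340
This matches the lower bound, so 6 is optimal.

6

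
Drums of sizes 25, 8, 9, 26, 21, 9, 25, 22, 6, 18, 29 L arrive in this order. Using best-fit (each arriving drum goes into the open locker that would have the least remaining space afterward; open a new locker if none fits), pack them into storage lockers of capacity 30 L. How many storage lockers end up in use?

8

  25 → locker 1 (new)  [load 25/30]
  8 → locker 2 (new)  [load 8/30]
  9 → locker 2  [load 17/30]
  26 → locker 3 (new)  [load 26/30]
  21 → locker 4 (new)  [load 21/30]
  9 → locker 4  [load 30/30]
  25 → locker 5 (new)  [load 25/30]
  22 → locker 6 (new)  [load 22/30]
  6 → locker 6  [load 28/30]
  18 → locker 7 (new)  [load 18/30]
  29 → locker 8 (new)  [load 29/30]
8 storage lockers opened.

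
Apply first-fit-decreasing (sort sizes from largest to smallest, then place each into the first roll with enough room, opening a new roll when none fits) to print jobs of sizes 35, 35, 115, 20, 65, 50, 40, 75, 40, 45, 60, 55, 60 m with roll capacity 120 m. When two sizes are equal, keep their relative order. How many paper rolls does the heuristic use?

Sorted descending: 115, 75, 65, 60, 60, 55, 50, 45, 40, 40, 35, 35, 20.
  115 → roll 1 (new)  [load 115/120]
  75 → roll 2 (new)  [load 75/120]
  65 → roll 3 (new)  [load 65/120]
  60 → roll 4 (new)  [load 60/120]
  60 → roll 4  [load 120/120]
  55 → roll 3  [load 120/120]
  50 → roll 5 (new)  [load 50/120]
  45 → roll 2  [load 120/120]
  40 → roll 5  [load 90/120]
  40 → roll 6 (new)  [load 40/120]
  35 → roll 6  [load 75/120]
  35 → roll 6  [load 110/120]
  20 → roll 5  [load 110/120]
6 paper rolls opened.

6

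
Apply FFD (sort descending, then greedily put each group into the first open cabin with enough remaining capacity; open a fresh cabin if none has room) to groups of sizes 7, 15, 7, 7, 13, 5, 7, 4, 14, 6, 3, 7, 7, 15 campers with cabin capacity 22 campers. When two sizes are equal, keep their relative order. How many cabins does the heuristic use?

Sorted descending: 15, 15, 14, 13, 7, 7, 7, 7, 7, 7, 6, 5, 4, 3.
  15 → cabin 1 (new)  [load 15/22]
  15 → cabin 2 (new)  [load 15/22]
  14 → cabin 3 (new)  [load 14/22]
  13 → cabin 4 (new)  [load 13/22]
  7 → cabin 1  [load 22/22]
  7 → cabin 2  [load 22/22]
  7 → cabin 3  [load 21/22]
  7 → cabin 4  [load 20/22]
  7 → cabin 5 (new)  [load 7/22]
  7 → cabin 5  [load 14/22]
  6 → cabin 5  [load 20/22]
  5 → cabin 6 (new)  [load 5/22]
  4 → cabin 6  [load 9/22]
  3 → cabin 6  [load 12/22]
6 cabins opened.

6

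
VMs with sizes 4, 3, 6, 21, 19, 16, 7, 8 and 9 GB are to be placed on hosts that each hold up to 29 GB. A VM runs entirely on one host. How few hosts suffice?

Total = 21 + 19 + 16 + 9 + 8 + 7 + 6 + 4 + 3 = 93 GB.
Lower bound: ⌈93/29⌉ = 4 hosts.
A packing using 4 hosts:
  host 1: 21 + 8 = 29
  host 2: 19 + 9 = 28
  host 3: 16 + 7 + 6 = 29
  host 4: 4 + 3 = 7
This matches the lower bound, so 4 is optimal.

4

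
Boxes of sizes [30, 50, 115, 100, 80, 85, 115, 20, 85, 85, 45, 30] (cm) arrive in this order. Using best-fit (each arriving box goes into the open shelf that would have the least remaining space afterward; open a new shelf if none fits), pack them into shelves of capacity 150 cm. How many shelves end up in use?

8

  30 → shelf 1 (new)  [load 30/150]
  50 → shelf 1  [load 80/150]
  115 → shelf 2 (new)  [load 115/150]
  100 → shelf 3 (new)  [load 100/150]
  80 → shelf 4 (new)  [load 80/150]
  85 → shelf 5 (new)  [load 85/150]
  115 → shelf 6 (new)  [load 115/150]
  20 → shelf 2  [load 135/150]
  85 → shelf 7 (new)  [load 85/150]
  85 → shelf 8 (new)  [load 85/150]
  45 → shelf 3  [load 145/150]
  30 → shelf 6  [load 145/150]
8 shelves opened.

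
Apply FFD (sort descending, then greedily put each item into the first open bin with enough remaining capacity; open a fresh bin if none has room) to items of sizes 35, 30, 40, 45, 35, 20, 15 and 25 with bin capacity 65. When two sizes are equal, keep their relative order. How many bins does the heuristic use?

Sorted descending: 45, 40, 35, 35, 30, 25, 20, 15.
  45 → bin 1 (new)  [load 45/65]
  40 → bin 2 (new)  [load 40/65]
  35 → bin 3 (new)  [load 35/65]
  35 → bin 4 (new)  [load 35/65]
  30 → bin 3  [load 65/65]
  25 → bin 2  [load 65/65]
  20 → bin 1  [load 65/65]
  15 → bin 4  [load 50/65]
4 bins opened.

4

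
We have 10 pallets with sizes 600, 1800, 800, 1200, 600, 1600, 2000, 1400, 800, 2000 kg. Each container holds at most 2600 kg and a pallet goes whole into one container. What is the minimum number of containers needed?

Total = 2000 + 2000 + 1800 + 1600 + 1400 + 1200 + 800 + 800 + 600 + 600 = 12800 kg.
Lower bound: ⌈12800/2600⌉ = 5 containers.
A packing using 5 containers:
  container 1: 2000 + 600 = 2600
  container 2: 2000 + 600 = 2600
  container 3: 1800 + 800 = 2600
  container 4: 1600 + 800 = 2400
  container 5: 1400 + 1200 = 2600
This matches the lower bound, so 5 is optimal.

5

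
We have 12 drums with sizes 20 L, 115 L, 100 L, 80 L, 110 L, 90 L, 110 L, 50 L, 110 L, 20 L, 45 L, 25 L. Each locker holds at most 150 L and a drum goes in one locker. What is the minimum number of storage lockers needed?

Total = 115 + 110 + 110 + 110 + 100 + 90 + 80 + 50 + 45 + 25 + 20 + 20 = 875 L.
Lower bound: ⌈875/150⌉ = 6 storage lockers.
Also, 7 drums each exceed 75 L, and no two of those can share a locker, so at least 7 storage lockers are needed.
A packing using 7 storage lockers:
  locker 1: 115 + 25 = 140
  locker 2: 110 + 20 + 20 = 150
  locker 3: 110 = 110
  locker 4: 110 = 110
  locker 5: 100 + 50 = 150
  locker 6: 90 + 45 = 135
  locker 7: 80 = 80
This matches the lower bound, so 7 is optimal.

7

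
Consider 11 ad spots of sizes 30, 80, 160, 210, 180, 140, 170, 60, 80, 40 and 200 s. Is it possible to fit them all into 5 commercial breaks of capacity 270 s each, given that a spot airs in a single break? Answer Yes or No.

No

Total = 1350 s; ⌈1350/270⌉ = 5.
6 ad spots each exceed half the capacity and cannot share a break, forcing at least 6 commercial breaks.
At least 6 commercial breaks are required, but only 5 are allowed.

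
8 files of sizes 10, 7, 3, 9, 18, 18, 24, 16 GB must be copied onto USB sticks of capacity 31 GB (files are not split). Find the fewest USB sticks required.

Total = 24 + 18 + 18 + 16 + 10 + 9 + 7 + 3 = 105 GB.
Lower bound: ⌈105/31⌉ = 4 USB sticks.
A packing using 4 USB sticks:
  USB stick 1: 24 + 7 = 31
  USB stick 2: 18 + 10 + 3 = 31
  USB stick 3: 18 + 9 = 27
  USB stick 4: 16 = 16
This matches the lower bound, so 4 is optimal.

4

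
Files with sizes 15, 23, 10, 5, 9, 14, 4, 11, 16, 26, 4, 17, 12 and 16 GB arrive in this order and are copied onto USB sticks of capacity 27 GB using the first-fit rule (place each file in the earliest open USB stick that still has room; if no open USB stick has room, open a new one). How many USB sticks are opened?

  15 → USB stick 1 (new)  [load 15/27]
  23 → USB stick 2 (new)  [load 23/27]
  10 → USB stick 1  [load 25/27]
  5 → USB stick 3 (new)  [load 5/27]
  9 → USB stick 3  [load 14/27]
  14 → USB stick 4 (new)  [load 14/27]
  4 → USB stick 2  [load 27/27]
  11 → USB stick 3  [load 25/27]
  16 → USB stick 5 (new)  [load 16/27]
  26 → USB stick 6 (new)  [load 26/27]
  4 → USB stick 4  [load 18/27]
  17 → USB stick 7 (new)  [load 17/27]
  12 → USB stick 8 (new)  [load 12/27]
  16 → USB stick 9 (new)  [load 16/27]
9 USB sticks opened.

9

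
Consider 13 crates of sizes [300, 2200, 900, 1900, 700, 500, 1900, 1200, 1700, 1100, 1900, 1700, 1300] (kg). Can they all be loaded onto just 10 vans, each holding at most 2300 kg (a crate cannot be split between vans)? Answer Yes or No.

A valid assignment using 9 vans:
  van 1: 2200 = 2200
  van 2: 1900 + 300 = 2200
  van 3: 1900 = 1900
  van 4: 1900 = 1900
  van 5: 1700 + 500 = 2200
  van 6: 1700 = 1700
  van 7: 1300 + 900 = 2200
  van 8: 1200 + 1100 = 2300
  van 9: 700 = 700
That uses only 9 ≤ 10, so 10 vans are enough.

Yes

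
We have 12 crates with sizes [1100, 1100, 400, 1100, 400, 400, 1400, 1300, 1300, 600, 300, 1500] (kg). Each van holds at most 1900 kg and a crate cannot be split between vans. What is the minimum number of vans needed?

7

Total = 1500 + 1400 + 1300 + 1300 + 1100 + 1100 + 1100 + 600 + 400 + 400 + 400 + 300 = 10900 kg.
Lower bound: ⌈10900/1900⌉ = 6 vans.
Also, 7 crates each exceed 950 kg, and no two of those can share a van, so at least 7 vans are needed.
A packing using 7 vans:
  van 1: 1500 + 400 = 1900
  van 2: 1400 + 400 = 1800
  van 3: 1300 + 600 = 1900
  van 4: 1300 + 400 = 1700
  van 5: 1100 + 300 = 1400
  van 6: 1100 = 1100
  van 7: 1100 = 1100
This matches the lower bound, so 7 is optimal.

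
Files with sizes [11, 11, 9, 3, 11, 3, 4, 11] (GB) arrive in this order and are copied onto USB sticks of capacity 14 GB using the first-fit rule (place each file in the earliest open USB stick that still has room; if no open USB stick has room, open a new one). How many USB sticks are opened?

  11 → USB stick 1 (new)  [load 11/14]
  11 → USB stick 2 (new)  [load 11/14]
  9 → USB stick 3 (new)  [load 9/14]
  3 → USB stick 1  [load 14/14]
  11 → USB stick 4 (new)  [load 11/14]
  3 → USB stick 2  [load 14/14]
  4 → USB stick 3  [load 13/14]
  11 → USB stick 5 (new)  [load 11/14]
5 USB sticks opened.

5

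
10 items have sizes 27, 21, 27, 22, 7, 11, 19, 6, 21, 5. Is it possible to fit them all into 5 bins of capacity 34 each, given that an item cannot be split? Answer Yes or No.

No

Total = 166; ⌈166/34⌉ = 5.
6 items each exceed half the capacity and cannot share a bin, forcing at least 6 bins.
At least 6 bins are required, but only 5 are allowed.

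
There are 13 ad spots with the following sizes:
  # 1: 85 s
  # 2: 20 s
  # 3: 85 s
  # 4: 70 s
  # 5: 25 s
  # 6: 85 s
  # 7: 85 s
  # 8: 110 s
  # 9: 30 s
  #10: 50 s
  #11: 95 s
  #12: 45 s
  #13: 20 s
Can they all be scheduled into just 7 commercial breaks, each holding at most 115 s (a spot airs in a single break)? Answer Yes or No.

No

Total = 805 s; ⌈805/115⌉ = 7.
The bound of 7 does not rule out 7, but exhaustive search shows no assignment into 7 commercial breaks of capacity 115 s exists — the minimum is 8.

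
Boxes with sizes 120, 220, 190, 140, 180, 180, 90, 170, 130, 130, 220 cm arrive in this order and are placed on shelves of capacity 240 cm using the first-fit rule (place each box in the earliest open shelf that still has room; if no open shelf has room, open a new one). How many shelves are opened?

  120 → shelf 1 (new)  [load 120/240]
  220 → shelf 2 (new)  [load 220/240]
  190 → shelf 3 (new)  [load 190/240]
  140 → shelf 4 (new)  [load 140/240]
  180 → shelf 5 (new)  [load 180/240]
  180 → shelf 6 (new)  [load 180/240]
  90 → shelf 1  [load 210/240]
  170 → shelf 7 (new)  [load 170/240]
  130 → shelf 8 (new)  [load 130/240]
  130 → shelf 9 (new)  [load 130/240]
  220 → shelf 10 (new)  [load 220/240]
10 shelves opened.

10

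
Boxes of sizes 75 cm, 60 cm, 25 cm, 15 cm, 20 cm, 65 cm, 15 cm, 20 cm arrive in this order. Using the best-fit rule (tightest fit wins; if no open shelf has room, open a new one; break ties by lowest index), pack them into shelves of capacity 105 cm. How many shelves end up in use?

  75 → shelf 1 (new)  [load 75/105]
  60 → shelf 2 (new)  [load 60/105]
  25 → shelf 1  [load 100/105]
  15 → shelf 2  [load 75/105]
  20 → shelf 2  [load 95/105]
  65 → shelf 3 (new)  [load 65/105]
  15 → shelf 3  [load 80/105]
  20 → shelf 3  [load 100/105]
3 shelves opened.

3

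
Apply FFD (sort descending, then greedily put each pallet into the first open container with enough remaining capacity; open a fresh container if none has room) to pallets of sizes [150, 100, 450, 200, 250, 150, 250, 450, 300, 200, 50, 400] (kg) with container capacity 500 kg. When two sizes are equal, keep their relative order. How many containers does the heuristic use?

6

Sorted descending: 450, 450, 400, 300, 250, 250, 200, 200, 150, 150, 100, 50.
  450 → container 1 (new)  [load 450/500]
  450 → container 2 (new)  [load 450/500]
  400 → container 3 (new)  [load 400/500]
  300 → container 4 (new)  [load 300/500]
  250 → container 5 (new)  [load 250/500]
  250 → container 5  [load 500/500]
  200 → container 4  [load 500/500]
  200 → container 6 (new)  [load 200/500]
  150 → container 6  [load 350/500]
  150 → container 6  [load 500/500]
  100 → container 3  [load 500/500]
  50 → container 1  [load 500/500]
6 containers opened.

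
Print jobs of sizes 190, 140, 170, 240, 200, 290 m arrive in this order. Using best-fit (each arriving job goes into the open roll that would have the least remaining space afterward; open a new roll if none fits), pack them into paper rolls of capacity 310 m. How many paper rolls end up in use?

  190 → roll 1 (new)  [load 190/310]
  140 → roll 2 (new)  [load 140/310]
  170 → roll 2  [load 310/310]
  240 → roll 3 (new)  [load 240/310]
  200 → roll 4 (new)  [load 200/310]
  290 → roll 5 (new)  [load 290/310]
5 paper rolls opened.

5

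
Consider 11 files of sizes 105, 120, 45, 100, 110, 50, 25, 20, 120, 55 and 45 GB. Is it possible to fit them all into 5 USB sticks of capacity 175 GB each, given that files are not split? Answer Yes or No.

Yes

A valid assignment using 5 USB sticks:
  USB stick 1: 120 + 55 = 175
  USB stick 2: 120 + 50 = 170
  USB stick 3: 110 + 45 + 20 = 175
  USB stick 4: 105 + 45 + 25 = 175
  USB stick 5: 100 = 100
Every load is within 175 GB, so 5 USB sticks suffice.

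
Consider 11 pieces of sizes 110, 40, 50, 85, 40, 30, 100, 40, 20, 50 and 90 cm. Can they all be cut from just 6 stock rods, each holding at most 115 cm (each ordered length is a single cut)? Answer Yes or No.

Total = 655 cm; ⌈655/115⌉ = 6.
The bound of 6 does not rule out 6, but exhaustive search shows no assignment into 6 stock rods of capacity 115 cm exists — the minimum is 7.

No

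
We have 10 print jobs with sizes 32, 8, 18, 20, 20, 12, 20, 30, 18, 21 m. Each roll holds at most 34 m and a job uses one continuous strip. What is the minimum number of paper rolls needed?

8

Total = 32 + 30 + 21 + 20 + 20 + 20 + 18 + 18 + 12 + 8 = 199 m.
Lower bound: ⌈199/34⌉ = 6 paper rolls.
Also, 8 print jobs each exceed 17 m, and no two of those can share a roll, so at least 8 paper rolls are needed.
A packing using 8 paper rolls:
  roll 1: 32 = 32
  roll 2: 30 = 30
  roll 3: 21 + 12 = 33
  roll 4: 20 + 8 = 28
  roll 5: 20 = 20
  roll 6: 20 = 20
  roll 7: 18 = 18
  roll 8: 18 = 18
This matches the lower bound, so 8 is optimal.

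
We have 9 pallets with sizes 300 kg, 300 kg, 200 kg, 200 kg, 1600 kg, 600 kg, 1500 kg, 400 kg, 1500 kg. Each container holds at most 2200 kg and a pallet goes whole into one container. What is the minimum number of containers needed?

Total = 1600 + 1500 + 1500 + 600 + 400 + 300 + 300 + 200 + 200 = 6600 kg.
Lower bound: ⌈6600/2200⌉ = 3 containers.
A packing using 3 containers:
  container 1: 1600 + 600 = 2200
  container 2: 1500 + 400 + 300 = 2200
  container 3: 1500 + 300 + 200 + 200 = 2200
This matches the lower bound, so 3 is optimal.

3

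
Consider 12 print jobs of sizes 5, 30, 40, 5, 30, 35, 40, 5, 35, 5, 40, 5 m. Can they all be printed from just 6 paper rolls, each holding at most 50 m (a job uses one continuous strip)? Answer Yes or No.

Total = 275 m; ⌈275/50⌉ = 6.
7 print jobs each exceed half the capacity and cannot share a roll, forcing at least 7 paper rolls.
At least 7 paper rolls are required, but only 6 are allowed.

No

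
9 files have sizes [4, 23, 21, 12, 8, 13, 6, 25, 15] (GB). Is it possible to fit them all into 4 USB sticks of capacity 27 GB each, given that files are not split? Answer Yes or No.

Total = 127 GB; ⌈127/27⌉ = 5.
At least 5 USB sticks are required, but only 4 are allowed.

No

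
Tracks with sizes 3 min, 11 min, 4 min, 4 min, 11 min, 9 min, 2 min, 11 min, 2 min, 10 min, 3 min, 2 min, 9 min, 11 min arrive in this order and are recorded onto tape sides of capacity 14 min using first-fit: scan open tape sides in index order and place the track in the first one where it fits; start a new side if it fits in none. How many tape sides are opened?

  3 → side 1 (new)  [load 3/14]
  11 → side 1  [load 14/14]
  4 → side 2 (new)  [load 4/14]
  4 → side 2  [load 8/14]
  11 → side 3 (new)  [load 11/14]
  9 → side 4 (new)  [load 9/14]
  2 → side 2  [load 10/14]
  11 → side 5 (new)  [load 11/14]
  2 → side 2  [load 12/14]
  10 → side 6 (new)  [load 10/14]
  3 → side 3  [load 14/14]
  2 → side 2  [load 14/14]
  9 → side 7 (new)  [load 9/14]
  11 → side 8 (new)  [load 11/14]
8 tape sides opened.

8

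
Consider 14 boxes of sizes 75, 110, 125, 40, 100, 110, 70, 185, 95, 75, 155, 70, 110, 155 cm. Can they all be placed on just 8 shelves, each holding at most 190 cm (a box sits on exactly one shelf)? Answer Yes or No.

No

Total = 1475 cm; ⌈1475/190⌉ = 8.
The bound of 8 does not rule out 8, but exhaustive search shows no assignment into 8 shelves of capacity 190 cm exists — the minimum is 9.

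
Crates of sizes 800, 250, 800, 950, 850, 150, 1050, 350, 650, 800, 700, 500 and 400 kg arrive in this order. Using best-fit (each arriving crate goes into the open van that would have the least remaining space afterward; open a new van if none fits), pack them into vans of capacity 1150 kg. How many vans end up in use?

  800 → van 1 (new)  [load 800/1150]
  250 → van 1  [load 1050/1150]
  800 → van 2 (new)  [load 800/1150]
  950 → van 3 (new)  [load 950/1150]
  850 → van 4 (new)  [load 850/1150]
  150 → van 3  [load 1100/1150]
  1050 → van 5 (new)  [load 1050/1150]
  350 → van 2  [load 1150/1150]
  650 → van 6 (new)  [load 650/1150]
  800 → van 7 (new)  [load 800/1150]
  700 → van 8 (new)  [load 700/1150]
  500 → van 6  [load 1150/1150]
  400 → van 8  [load 1100/1150]
8 vans opened.

8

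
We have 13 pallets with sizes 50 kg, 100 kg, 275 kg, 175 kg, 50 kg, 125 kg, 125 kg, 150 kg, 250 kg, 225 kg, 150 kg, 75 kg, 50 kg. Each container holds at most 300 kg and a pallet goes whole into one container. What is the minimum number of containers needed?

7

Total = 275 + 250 + 225 + 175 + 150 + 150 + 125 + 125 + 100 + 75 + 50 + 50 + 50 = 1800 kg.
Lower bound: ⌈1800/300⌉ = 6 containers.
A packing using 7 containers:
  container 1: 275 = 275
  container 2: 250 + 50 = 300
  container 3: 225 + 75 = 300
  container 4: 175 + 125 = 300
  container 5: 150 + 150 = 300
  container 6: 125 + 100 + 50 = 275
  container 7: 50 = 50
No arrangement into 6 containers stays within capacity, so 7 is optimal.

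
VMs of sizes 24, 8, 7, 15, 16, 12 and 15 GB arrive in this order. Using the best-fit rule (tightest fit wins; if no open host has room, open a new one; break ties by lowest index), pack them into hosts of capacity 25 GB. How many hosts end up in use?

6

  24 → host 1 (new)  [load 24/25]
  8 → host 2 (new)  [load 8/25]
  7 → host 2  [load 15/25]
  15 → host 3 (new)  [load 15/25]
  16 → host 4 (new)  [load 16/25]
  12 → host 5 (new)  [load 12/25]
  15 → host 6 (new)  [load 15/25]
6 hosts opened.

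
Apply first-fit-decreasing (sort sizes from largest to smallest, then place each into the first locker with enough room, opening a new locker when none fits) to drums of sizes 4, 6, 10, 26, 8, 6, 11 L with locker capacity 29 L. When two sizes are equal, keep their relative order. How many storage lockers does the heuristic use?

Sorted descending: 26, 11, 10, 8, 6, 6, 4.
  26 → locker 1 (new)  [load 26/29]
  11 → locker 2 (new)  [load 11/29]
  10 → locker 2  [load 21/29]
  8 → locker 2  [load 29/29]
  6 → locker 3 (new)  [load 6/29]
  6 → locker 3  [load 12/29]
  4 → locker 3  [load 16/29]
3 storage lockers opened.

3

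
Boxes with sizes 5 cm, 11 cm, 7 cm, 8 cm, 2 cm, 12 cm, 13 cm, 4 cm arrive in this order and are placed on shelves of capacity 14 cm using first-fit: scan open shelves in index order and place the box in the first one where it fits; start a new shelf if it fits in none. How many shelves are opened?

  5 → shelf 1 (new)  [load 5/14]
  11 → shelf 2 (new)  [load 11/14]
  7 → shelf 1  [load 12/14]
  8 → shelf 3 (new)  [load 8/14]
  2 → shelf 1  [load 14/14]
  12 → shelf 4 (new)  [load 12/14]
  13 → shelf 5 (new)  [load 13/14]
  4 → shelf 3  [load 12/14]
5 shelves opened.

5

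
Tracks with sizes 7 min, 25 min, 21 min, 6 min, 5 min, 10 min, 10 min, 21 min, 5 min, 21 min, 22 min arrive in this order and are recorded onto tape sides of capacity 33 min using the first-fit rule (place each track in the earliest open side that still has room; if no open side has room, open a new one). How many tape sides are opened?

6

  7 → side 1 (new)  [load 7/33]
  25 → side 1  [load 32/33]
  21 → side 2 (new)  [load 21/33]
  6 → side 2  [load 27/33]
  5 → side 2  [load 32/33]
  10 → side 3 (new)  [load 10/33]
  10 → side 3  [load 20/33]
  21 → side 4 (new)  [load 21/33]
  5 → side 3  [load 25/33]
  21 → side 5 (new)  [load 21/33]
  22 → side 6 (new)  [load 22/33]
6 tape sides opened.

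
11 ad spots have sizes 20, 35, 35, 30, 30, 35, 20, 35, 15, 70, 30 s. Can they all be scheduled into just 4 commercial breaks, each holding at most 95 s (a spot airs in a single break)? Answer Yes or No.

A valid assignment using 4 commercial breaks:
  break 1: 70 + 20 = 90
  break 2: 35 + 35 + 20 = 90
  break 3: 35 + 35 + 15 = 85
  break 4: 30 + 30 + 30 = 90
Every load is within 95 s, so 4 commercial breaks suffice.

Yes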